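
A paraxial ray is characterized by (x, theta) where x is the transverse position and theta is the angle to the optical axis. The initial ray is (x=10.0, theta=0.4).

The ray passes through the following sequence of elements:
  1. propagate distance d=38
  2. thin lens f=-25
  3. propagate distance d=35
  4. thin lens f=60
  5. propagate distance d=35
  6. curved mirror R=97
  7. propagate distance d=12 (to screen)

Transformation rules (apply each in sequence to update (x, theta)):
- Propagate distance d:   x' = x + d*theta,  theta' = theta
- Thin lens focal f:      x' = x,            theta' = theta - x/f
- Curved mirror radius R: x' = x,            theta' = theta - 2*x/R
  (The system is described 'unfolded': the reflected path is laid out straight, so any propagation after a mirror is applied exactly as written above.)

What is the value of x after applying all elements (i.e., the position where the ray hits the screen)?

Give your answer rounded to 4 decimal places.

Answer: 62.4420

Derivation:
Initial: x=10.0000 theta=0.4000
After 1 (propagate distance d=38): x=25.2000 theta=0.4000
After 2 (thin lens f=-25): x=25.2000 theta=1.4080
After 3 (propagate distance d=35): x=74.4800 theta=1.4080
After 4 (thin lens f=60): x=74.4800 theta=1/6 (≈0.1667)
After 5 (propagate distance d=35): x=12047/150 (≈80.3133) theta=1/6 (≈0.1667)
After 6 (curved mirror R=97): x=12047/150 (≈80.3133) theta=-7223/4850 (≈-1.4893)
After 7 (propagate distance d=12 (to screen)): x=908531/14550 (≈62.4420) theta=-7223/4850 (≈-1.4893)
Rounded to 4 decimal places: x = 62.4420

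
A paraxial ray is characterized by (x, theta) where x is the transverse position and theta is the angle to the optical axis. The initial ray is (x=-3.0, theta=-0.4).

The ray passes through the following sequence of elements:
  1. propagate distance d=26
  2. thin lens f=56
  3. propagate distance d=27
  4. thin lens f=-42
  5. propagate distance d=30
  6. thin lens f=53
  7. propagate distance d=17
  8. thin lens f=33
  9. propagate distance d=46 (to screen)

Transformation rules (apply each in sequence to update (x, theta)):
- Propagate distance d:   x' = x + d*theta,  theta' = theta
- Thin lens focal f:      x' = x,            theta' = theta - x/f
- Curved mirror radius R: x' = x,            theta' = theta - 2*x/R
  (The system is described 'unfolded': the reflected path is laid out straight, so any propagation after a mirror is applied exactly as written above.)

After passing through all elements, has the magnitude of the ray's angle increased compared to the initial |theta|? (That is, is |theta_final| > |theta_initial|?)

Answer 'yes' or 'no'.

Answer: yes

Derivation:
Initial: x=-3.0000 theta=-0.4000
After 1 (propagate distance d=26): x=-13.4000 theta=-0.4000
After 2 (thin lens f=56): x=-13.4000 theta=-9/56 (≈-0.1607)
After 3 (propagate distance d=27): x=-4967/280 (≈-17.7393) theta=-9/56 (≈-0.1607)
After 4 (thin lens f=-42): x=-4967/280 (≈-17.7393) theta=-6857/11760 (≈-0.5831)
After 5 (propagate distance d=30): x=-34527/980 (≈-35.2316) theta=-6857/11760 (≈-0.5831)
After 6 (thin lens f=53): x=-34527/980 (≈-35.2316) theta=50903/623280 (≈0.0817)
After 7 (propagate distance d=17): x=-3013403/89040 (≈-33.8433) theta=50903/623280 (≈0.0817)
After 8 (thin lens f=33): x=-3013403/89040 (≈-33.8433) theta=1138681/1028412 (≈1.1072)
After 9 (propagate distance d=46 (to screen)): x=351490427/20568240 (≈17.0890) theta=1138681/1028412 (≈1.1072)
|theta_initial|=0.4000 |theta_final|=1138681/1028412 (≈1.1072) -> increased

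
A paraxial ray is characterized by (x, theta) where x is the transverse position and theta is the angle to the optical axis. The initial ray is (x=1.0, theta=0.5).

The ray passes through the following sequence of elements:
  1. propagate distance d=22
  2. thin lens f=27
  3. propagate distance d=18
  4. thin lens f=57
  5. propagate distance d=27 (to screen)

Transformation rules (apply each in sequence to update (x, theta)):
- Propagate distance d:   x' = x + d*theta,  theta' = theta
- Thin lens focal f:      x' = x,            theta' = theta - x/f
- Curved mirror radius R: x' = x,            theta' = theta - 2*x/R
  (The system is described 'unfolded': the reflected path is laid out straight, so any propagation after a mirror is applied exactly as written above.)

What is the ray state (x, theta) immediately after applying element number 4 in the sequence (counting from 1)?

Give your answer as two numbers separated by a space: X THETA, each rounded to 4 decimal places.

Initial: x=1.0000 theta=0.5000
After 1 (propagate distance d=22): x=12.0000 theta=0.5000
After 2 (thin lens f=27): x=12.0000 theta=1/18 (≈0.0556)
After 3 (propagate distance d=18): x=13.0000 theta=1/18 (≈0.0556)
After 4 (thin lens f=57): x=13.0000 theta=-59/342 (≈-0.1725)
Rounded to 4 decimal places: x = 13.0000, theta = -0.1725

Answer: 13.0000 -0.1725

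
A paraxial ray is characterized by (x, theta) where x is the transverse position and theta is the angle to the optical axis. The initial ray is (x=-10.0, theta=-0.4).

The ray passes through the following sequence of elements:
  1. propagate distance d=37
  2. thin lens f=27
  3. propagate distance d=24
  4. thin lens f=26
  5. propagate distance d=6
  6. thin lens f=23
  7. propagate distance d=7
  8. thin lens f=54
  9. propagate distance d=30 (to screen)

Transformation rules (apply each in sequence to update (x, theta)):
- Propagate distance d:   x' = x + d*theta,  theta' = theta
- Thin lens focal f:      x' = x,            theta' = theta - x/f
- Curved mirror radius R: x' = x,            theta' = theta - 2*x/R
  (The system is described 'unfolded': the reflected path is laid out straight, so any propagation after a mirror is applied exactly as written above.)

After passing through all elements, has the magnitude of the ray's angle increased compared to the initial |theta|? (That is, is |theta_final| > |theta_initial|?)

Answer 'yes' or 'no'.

Initial: x=-10.0000 theta=-0.4000
After 1 (propagate distance d=37): x=-24.8000 theta=-0.4000
After 2 (thin lens f=27): x=-24.8000 theta=14/27 (≈0.5185)
After 3 (propagate distance d=24): x=-556/45 (≈-12.3556) theta=14/27 (≈0.5185)
After 4 (thin lens f=26): x=-556/45 (≈-12.3556) theta=1744/1755 (≈0.9937)
After 5 (propagate distance d=6): x=-748/117 (≈-6.3932) theta=1744/1755 (≈0.9937)
After 6 (thin lens f=23): x=-748/117 (≈-6.3932) theta=51332/40365 (≈1.2717)
After 7 (propagate distance d=7): x=101264/40365 (≈2.5087) theta=51332/40365 (≈1.2717)
After 8 (thin lens f=54): x=101264/40365 (≈2.5087) theta=1335332/1089855 (≈1.2252)
After 9 (propagate distance d=30 (to screen)): x=14264696/363285 (≈39.2659) theta=1335332/1089855 (≈1.2252)
|theta_initial|=0.4000 |theta_final|=1335332/1089855 (≈1.2252) -> increased

Answer: yes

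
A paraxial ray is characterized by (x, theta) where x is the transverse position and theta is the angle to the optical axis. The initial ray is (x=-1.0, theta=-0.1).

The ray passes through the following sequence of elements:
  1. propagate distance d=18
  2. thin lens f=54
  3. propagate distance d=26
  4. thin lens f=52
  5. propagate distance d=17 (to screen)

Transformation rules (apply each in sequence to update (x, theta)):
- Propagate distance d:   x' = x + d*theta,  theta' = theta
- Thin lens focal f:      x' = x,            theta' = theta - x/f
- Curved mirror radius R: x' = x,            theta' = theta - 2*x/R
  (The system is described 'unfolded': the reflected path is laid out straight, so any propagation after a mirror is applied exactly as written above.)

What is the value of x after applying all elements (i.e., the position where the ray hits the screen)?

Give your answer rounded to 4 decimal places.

Answer: -3.5457

Derivation:
Initial: x=-1.0000 theta=-0.1000
After 1 (propagate distance d=18): x=-2.8000 theta=-0.1000
After 2 (thin lens f=54): x=-2.8000 theta=-13/270 (≈-0.0481)
After 3 (propagate distance d=26): x=-547/135 (≈-4.0519) theta=-13/270 (≈-0.0481)
After 4 (thin lens f=52): x=-547/135 (≈-4.0519) theta=209/7020 (≈0.0298)
After 5 (propagate distance d=17 (to screen)): x=-8297/2340 (≈-3.5457) theta=209/7020 (≈0.0298)
Rounded to 4 decimal places: x = -3.5457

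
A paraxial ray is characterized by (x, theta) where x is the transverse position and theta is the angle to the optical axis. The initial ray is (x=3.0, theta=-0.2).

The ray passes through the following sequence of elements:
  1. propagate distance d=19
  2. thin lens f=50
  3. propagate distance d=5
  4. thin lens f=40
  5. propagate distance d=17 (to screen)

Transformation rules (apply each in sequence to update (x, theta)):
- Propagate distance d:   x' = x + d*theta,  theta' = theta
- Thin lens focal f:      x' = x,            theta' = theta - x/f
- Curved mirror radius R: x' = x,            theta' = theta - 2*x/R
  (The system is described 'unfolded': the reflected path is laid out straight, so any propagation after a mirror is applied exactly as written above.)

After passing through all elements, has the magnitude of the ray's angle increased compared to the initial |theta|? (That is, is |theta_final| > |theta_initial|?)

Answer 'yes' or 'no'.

Initial: x=3.0000 theta=-0.2000
After 1 (propagate distance d=19): x=-0.8000 theta=-0.2000
After 2 (thin lens f=50): x=-0.8000 theta=-0.1840
After 3 (propagate distance d=5): x=-1.7200 theta=-0.1840
After 4 (thin lens f=40): x=-1.7200 theta=-0.1410
After 5 (propagate distance d=17 (to screen)): x=-4.1170 theta=-0.1410
|theta_initial|=0.2000 |theta_final|=0.1410 -> not increased

Answer: no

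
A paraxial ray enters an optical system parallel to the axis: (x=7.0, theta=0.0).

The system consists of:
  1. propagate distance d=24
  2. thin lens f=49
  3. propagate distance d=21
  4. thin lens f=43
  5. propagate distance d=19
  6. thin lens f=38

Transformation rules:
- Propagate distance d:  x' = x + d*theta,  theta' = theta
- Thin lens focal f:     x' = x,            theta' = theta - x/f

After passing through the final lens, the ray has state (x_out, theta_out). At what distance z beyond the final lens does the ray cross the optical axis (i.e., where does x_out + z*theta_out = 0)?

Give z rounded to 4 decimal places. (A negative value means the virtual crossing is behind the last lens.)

Answer: -2.1582

Derivation:
Initial: x=7.0000 theta=0.0000
After 1 (propagate distance d=24): x=7.0000 theta=0.0000
After 2 (thin lens f=49): x=7.0000 theta=-1/7 (≈-0.1429)
After 3 (propagate distance d=21): x=4.0000 theta=-1/7 (≈-0.1429)
After 4 (thin lens f=43): x=4.0000 theta=-71/301 (≈-0.2359)
After 5 (propagate distance d=19): x=-145/301 (≈-0.4817) theta=-71/301 (≈-0.2359)
After 6 (thin lens f=38): x=-145/301 (≈-0.4817) theta=-2553/11438 (≈-0.2232)
z_focus = -x_out/theta_out = -(-145/301)/(-2553/11438) = -5510/2553 ≈ -2.1582
Rounded to 4 decimal places: z = -2.1582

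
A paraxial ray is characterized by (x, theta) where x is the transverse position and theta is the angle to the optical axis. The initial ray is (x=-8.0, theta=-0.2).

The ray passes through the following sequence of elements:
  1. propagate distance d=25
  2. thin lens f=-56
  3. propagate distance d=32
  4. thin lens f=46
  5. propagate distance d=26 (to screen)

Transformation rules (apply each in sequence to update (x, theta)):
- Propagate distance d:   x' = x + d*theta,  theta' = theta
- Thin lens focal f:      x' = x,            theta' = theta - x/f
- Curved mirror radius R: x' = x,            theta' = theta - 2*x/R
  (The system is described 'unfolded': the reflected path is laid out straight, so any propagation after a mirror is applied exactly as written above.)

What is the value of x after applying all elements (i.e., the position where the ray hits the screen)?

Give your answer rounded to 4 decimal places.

Initial: x=-8.0000 theta=-0.2000
After 1 (propagate distance d=25): x=-13.0000 theta=-0.2000
After 2 (thin lens f=-56): x=-13.0000 theta=-121/280 (≈-0.4321)
After 3 (propagate distance d=32): x=-939/35 (≈-26.8286) theta=-121/280 (≈-0.4321)
After 4 (thin lens f=46): x=-939/35 (≈-26.8286) theta=139/920 (≈0.1511)
After 5 (propagate distance d=26 (to screen)): x=-73739/3220 (≈-22.9003) theta=139/920 (≈0.1511)
Rounded to 4 decimal places: x = -22.9003

Answer: -22.9003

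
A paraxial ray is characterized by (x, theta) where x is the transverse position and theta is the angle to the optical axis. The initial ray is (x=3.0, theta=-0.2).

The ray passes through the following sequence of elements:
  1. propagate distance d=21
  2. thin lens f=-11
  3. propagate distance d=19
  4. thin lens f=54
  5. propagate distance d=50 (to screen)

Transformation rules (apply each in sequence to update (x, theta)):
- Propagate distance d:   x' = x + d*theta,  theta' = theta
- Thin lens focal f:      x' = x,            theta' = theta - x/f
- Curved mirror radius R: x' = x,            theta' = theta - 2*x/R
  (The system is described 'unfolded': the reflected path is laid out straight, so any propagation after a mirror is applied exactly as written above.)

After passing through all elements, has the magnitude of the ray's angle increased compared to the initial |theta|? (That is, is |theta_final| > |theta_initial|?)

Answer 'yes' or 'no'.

Answer: no

Derivation:
Initial: x=3.0000 theta=-0.2000
After 1 (propagate distance d=21): x=-1.2000 theta=-0.2000
After 2 (thin lens f=-11): x=-1.2000 theta=-17/55 (≈-0.3091)
After 3 (propagate distance d=19): x=-389/55 (≈-7.0727) theta=-17/55 (≈-0.3091)
After 4 (thin lens f=54): x=-389/55 (≈-7.0727) theta=-529/2970 (≈-0.1781)
After 5 (propagate distance d=50 (to screen)): x=-23728/1485 (≈-15.9785) theta=-529/2970 (≈-0.1781)
|theta_initial|=0.2000 |theta_final|=529/2970 (≈0.1781) -> not increased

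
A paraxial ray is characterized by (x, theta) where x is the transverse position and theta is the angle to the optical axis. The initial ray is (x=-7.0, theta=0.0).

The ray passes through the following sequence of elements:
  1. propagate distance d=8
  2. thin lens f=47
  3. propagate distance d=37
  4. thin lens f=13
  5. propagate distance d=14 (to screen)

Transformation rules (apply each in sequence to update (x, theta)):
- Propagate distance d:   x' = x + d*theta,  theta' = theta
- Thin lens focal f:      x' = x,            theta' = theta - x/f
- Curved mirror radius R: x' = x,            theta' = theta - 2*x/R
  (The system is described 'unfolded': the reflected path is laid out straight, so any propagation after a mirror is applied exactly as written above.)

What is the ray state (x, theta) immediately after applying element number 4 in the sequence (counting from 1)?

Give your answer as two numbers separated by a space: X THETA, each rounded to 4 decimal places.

Initial: x=-7.0000 theta=0.0000
After 1 (propagate distance d=8): x=-7.0000 theta=0.0000
After 2 (thin lens f=47): x=-7.0000 theta=7/47 (≈0.1489)
After 3 (propagate distance d=37): x=-70/47 (≈-1.4894) theta=7/47 (≈0.1489)
After 4 (thin lens f=13): x=-70/47 (≈-1.4894) theta=161/611 (≈0.2635)
Rounded to 4 decimal places: x = -1.4894, theta = 0.2635

Answer: -1.4894 0.2635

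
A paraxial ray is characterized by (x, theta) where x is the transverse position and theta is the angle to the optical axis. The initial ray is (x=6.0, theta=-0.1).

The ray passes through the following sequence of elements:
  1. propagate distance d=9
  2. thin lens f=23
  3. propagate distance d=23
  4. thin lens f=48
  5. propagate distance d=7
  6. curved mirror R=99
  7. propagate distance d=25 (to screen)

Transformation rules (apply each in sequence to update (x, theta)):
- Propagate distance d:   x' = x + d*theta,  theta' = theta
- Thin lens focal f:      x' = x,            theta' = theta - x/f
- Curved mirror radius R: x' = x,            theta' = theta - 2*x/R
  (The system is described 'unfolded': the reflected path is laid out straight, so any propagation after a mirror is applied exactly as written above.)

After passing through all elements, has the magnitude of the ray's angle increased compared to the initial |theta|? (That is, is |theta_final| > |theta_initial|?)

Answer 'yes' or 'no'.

Initial: x=6.0000 theta=-0.1000
After 1 (propagate distance d=9): x=5.1000 theta=-0.1000
After 2 (thin lens f=23): x=5.1000 theta=-37/115 (≈-0.3217)
After 3 (propagate distance d=23): x=-2.3000 theta=-37/115 (≈-0.3217)
After 4 (thin lens f=48): x=-2.3000 theta=-3023/11040 (≈-0.2738)
After 5 (propagate distance d=7): x=-46553/11040 (≈-4.2168) theta=-3023/11040 (≈-0.2738)
After 6 (curved mirror R=99): x=-46553/11040 (≈-4.2168) theta=-206171/1092960 (≈-0.1886)
After 7 (propagate distance d=25 (to screen)): x=-4881511/546480 (≈-8.9326) theta=-206171/1092960 (≈-0.1886)
|theta_initial|=0.1000 |theta_final|=206171/1092960 (≈0.1886) -> increased

Answer: yes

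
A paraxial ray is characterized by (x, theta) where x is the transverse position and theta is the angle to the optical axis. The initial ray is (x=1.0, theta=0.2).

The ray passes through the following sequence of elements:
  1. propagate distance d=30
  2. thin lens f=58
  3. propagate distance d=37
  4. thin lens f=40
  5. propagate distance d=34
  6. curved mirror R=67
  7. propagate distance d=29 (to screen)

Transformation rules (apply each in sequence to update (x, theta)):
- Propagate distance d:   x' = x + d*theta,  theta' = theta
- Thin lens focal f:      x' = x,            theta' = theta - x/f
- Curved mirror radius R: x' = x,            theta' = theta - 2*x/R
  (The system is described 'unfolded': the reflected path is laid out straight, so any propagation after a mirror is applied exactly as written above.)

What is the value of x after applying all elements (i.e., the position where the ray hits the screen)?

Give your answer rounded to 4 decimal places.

Initial: x=1.0000 theta=0.2000
After 1 (propagate distance d=30): x=7.0000 theta=0.2000
After 2 (thin lens f=58): x=7.0000 theta=23/290 (≈0.0793)
After 3 (propagate distance d=37): x=2881/290 (≈9.9345) theta=23/290 (≈0.0793)
After 4 (thin lens f=40): x=2881/290 (≈9.9345) theta=-1961/11600 (≈-0.1691)
After 5 (propagate distance d=34): x=24283/5800 (≈4.1867) theta=-1961/11600 (≈-0.1691)
After 6 (curved mirror R=67): x=24283/5800 (≈4.1867) theta=-228519/777200 (≈-0.2940)
After 7 (propagate distance d=29 (to screen)): x=-3373129/777200 (≈-4.3401) theta=-228519/777200 (≈-0.2940)
Rounded to 4 decimal places: x = -4.3401

Answer: -4.3401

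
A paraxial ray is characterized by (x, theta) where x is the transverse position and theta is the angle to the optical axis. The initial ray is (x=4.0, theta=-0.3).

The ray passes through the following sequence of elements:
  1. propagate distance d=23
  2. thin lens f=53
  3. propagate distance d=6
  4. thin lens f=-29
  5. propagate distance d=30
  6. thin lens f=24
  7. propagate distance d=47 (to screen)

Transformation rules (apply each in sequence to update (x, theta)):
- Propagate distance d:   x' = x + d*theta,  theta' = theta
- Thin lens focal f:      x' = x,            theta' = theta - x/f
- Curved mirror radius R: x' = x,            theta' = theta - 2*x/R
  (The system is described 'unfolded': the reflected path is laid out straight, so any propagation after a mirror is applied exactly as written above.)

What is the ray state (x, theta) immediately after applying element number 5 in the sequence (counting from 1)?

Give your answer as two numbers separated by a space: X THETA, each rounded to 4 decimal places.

Answer: -16.2526 -0.3960

Derivation:
Initial: x=4.0000 theta=-0.3000
After 1 (propagate distance d=23): x=-2.9000 theta=-0.3000
After 2 (thin lens f=53): x=-2.9000 theta=-13/53 (≈-0.2453)
After 3 (propagate distance d=6): x=-2317/530 (≈-4.3717) theta=-13/53 (≈-0.2453)
After 4 (thin lens f=-29): x=-2317/530 (≈-4.3717) theta=-6087/15370 (≈-0.3960)
After 5 (propagate distance d=30): x=-249803/15370 (≈-16.2526) theta=-6087/15370 (≈-0.3960)
Rounded to 4 decimal places: x = -16.2526, theta = -0.3960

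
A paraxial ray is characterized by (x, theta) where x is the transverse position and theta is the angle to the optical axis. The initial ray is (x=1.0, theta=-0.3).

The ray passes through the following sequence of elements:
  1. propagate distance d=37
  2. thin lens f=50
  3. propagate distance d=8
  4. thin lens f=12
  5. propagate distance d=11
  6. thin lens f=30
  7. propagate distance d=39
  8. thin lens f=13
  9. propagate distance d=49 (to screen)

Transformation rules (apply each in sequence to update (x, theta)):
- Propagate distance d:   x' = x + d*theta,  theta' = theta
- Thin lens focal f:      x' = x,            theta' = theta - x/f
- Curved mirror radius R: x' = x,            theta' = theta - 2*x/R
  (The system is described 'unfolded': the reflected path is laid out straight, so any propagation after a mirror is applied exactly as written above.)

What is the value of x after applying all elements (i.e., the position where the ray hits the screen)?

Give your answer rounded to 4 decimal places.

Answer: -46.1379

Derivation:
Initial: x=1.0000 theta=-0.3000
After 1 (propagate distance d=37): x=-10.1000 theta=-0.3000
After 2 (thin lens f=50): x=-10.1000 theta=-0.0980
After 3 (propagate distance d=8): x=-10.8840 theta=-0.0980
After 4 (thin lens f=12): x=-10.8840 theta=0.8090
After 5 (propagate distance d=11): x=-1.9850 theta=0.8090
After 6 (thin lens f=30): x=-1.9850 theta=5251/6000 (≈0.8752)
After 7 (propagate distance d=39): x=32.1465 theta=5251/6000 (≈0.8752)
After 8 (thin lens f=13): x=32.1465 theta=-15577/9750 (≈-1.5976)
After 9 (propagate distance d=49 (to screen)): x=-3598757/78000 (≈-46.1379) theta=-15577/9750 (≈-1.5976)
Rounded to 4 decimal places: x = -46.1379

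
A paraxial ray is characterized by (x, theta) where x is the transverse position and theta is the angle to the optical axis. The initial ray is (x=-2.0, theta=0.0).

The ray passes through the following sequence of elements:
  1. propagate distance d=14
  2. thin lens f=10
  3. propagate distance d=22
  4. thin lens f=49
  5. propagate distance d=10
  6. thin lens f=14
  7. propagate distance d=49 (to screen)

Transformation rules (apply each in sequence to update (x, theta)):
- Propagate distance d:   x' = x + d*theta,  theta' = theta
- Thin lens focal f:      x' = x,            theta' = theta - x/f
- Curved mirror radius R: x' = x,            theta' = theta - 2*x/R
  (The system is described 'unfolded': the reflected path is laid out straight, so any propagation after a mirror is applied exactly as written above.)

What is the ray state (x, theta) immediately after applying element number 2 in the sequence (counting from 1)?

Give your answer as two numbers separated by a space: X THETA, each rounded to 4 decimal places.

Initial: x=-2.0000 theta=0.0000
After 1 (propagate distance d=14): x=-2.0000 theta=0.0000
After 2 (thin lens f=10): x=-2.0000 theta=0.2000
Rounded to 4 decimal places: x = -2.0000, theta = 0.2000

Answer: -2.0000 0.2000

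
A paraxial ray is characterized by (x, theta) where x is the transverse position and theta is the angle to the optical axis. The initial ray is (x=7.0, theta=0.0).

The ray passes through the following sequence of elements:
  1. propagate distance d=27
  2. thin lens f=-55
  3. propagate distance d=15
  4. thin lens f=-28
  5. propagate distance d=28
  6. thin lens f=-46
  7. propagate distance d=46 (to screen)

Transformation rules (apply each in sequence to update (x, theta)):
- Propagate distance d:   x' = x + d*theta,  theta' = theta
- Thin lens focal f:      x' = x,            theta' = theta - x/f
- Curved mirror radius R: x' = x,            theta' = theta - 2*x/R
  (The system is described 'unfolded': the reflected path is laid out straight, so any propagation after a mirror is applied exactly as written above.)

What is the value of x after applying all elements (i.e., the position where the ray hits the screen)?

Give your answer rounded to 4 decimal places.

Answer: 63.2545

Derivation:
Initial: x=7.0000 theta=0.0000
After 1 (propagate distance d=27): x=7.0000 theta=0.0000
After 2 (thin lens f=-55): x=7.0000 theta=7/55 (≈0.1273)
After 3 (propagate distance d=15): x=98/11 (≈8.9091) theta=7/55 (≈0.1273)
After 4 (thin lens f=-28): x=98/11 (≈8.9091) theta=49/110 (≈0.4455)
After 5 (propagate distance d=28): x=1176/55 (≈21.3818) theta=49/110 (≈0.4455)
After 6 (thin lens f=-46): x=1176/55 (≈21.3818) theta=2303/2530 (≈0.9103)
After 7 (propagate distance d=46 (to screen)): x=3479/55 (≈63.2545) theta=2303/2530 (≈0.9103)
Rounded to 4 decimal places: x = 63.2545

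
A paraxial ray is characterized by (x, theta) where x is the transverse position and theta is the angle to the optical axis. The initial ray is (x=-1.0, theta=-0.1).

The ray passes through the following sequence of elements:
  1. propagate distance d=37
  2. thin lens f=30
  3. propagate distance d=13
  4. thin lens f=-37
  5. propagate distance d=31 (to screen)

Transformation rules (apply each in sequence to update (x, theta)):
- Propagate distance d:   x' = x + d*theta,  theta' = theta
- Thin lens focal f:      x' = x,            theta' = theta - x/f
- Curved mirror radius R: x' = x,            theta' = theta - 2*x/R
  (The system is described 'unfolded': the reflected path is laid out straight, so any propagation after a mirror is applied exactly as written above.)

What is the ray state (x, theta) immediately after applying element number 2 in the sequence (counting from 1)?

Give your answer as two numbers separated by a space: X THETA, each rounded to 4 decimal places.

Initial: x=-1.0000 theta=-0.1000
After 1 (propagate distance d=37): x=-4.7000 theta=-0.1000
After 2 (thin lens f=30): x=-4.7000 theta=17/300 (≈0.0567)
Rounded to 4 decimal places: x = -4.7000, theta = 0.0567

Answer: -4.7000 0.0567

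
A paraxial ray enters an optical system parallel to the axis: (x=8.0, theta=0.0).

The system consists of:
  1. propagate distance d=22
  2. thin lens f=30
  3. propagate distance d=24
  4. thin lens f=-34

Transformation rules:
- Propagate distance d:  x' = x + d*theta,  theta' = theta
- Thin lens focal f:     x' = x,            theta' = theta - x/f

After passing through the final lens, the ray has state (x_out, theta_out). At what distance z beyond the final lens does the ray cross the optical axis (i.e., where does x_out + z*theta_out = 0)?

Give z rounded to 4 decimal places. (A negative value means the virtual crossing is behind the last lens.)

Answer: 7.2857

Derivation:
Initial: x=8.0000 theta=0.0000
After 1 (propagate distance d=22): x=8.0000 theta=0.0000
After 2 (thin lens f=30): x=8.0000 theta=-4/15 (≈-0.2667)
After 3 (propagate distance d=24): x=1.6000 theta=-4/15 (≈-0.2667)
After 4 (thin lens f=-34): x=1.6000 theta=-56/255 (≈-0.2196)
z_focus = -x_out/theta_out = -(1.6000)/(-56/255) = 51/7 ≈ 7.2857
Rounded to 4 decimal places: z = 7.2857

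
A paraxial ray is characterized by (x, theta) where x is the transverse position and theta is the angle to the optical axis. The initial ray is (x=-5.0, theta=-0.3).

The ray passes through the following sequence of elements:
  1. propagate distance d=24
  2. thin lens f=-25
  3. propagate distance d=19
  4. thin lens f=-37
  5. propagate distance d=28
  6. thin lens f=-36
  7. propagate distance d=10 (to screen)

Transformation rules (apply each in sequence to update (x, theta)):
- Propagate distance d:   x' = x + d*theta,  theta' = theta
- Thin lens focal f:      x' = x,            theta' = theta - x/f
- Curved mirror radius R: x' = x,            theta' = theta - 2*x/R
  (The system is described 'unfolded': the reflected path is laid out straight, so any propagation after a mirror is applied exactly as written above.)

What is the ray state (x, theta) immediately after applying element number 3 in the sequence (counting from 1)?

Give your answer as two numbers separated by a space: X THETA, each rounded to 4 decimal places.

Answer: -27.1720 -0.7880

Derivation:
Initial: x=-5.0000 theta=-0.3000
After 1 (propagate distance d=24): x=-12.2000 theta=-0.3000
After 2 (thin lens f=-25): x=-12.2000 theta=-0.7880
After 3 (propagate distance d=19): x=-27.1720 theta=-0.7880
Rounded to 4 decimal places: x = -27.1720, theta = -0.7880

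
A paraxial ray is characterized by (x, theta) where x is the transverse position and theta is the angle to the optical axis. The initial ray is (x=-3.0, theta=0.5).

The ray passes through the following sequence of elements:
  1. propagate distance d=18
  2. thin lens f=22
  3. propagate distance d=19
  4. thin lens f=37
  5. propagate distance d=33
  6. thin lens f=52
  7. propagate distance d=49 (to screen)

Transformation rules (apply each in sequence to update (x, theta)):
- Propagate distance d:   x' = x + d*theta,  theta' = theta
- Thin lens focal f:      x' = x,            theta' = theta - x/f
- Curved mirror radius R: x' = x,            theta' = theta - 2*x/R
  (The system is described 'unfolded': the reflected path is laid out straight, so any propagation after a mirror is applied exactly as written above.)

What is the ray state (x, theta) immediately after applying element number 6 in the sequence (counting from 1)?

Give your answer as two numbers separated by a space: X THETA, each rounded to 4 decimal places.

Initial: x=-3.0000 theta=0.5000
After 1 (propagate distance d=18): x=6.0000 theta=0.5000
After 2 (thin lens f=22): x=6.0000 theta=5/22 (≈0.2273)
After 3 (propagate distance d=19): x=227/22 (≈10.3182) theta=5/22 (≈0.2273)
After 4 (thin lens f=37): x=227/22 (≈10.3182) theta=-21/407 (≈-0.0516)
After 5 (propagate distance d=33): x=7013/814 (≈8.6155) theta=-21/407 (≈-0.0516)
After 6 (thin lens f=52): x=7013/814 (≈8.6155) theta=-9197/42328 (≈-0.2173)
Rounded to 4 decimal places: x = 8.6155, theta = -0.2173

Answer: 8.6155 -0.2173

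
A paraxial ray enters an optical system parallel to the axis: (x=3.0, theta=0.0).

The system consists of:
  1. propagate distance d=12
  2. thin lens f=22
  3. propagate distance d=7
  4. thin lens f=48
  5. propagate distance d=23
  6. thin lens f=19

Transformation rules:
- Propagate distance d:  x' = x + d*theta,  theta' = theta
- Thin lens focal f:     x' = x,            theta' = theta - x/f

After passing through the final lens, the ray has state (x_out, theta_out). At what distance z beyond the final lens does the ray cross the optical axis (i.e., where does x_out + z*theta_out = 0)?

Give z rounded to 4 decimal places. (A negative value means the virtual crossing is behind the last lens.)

Initial: x=3.0000 theta=0.0000
After 1 (propagate distance d=12): x=3.0000 theta=0.0000
After 2 (thin lens f=22): x=3.0000 theta=-3/22 (≈-0.1364)
After 3 (propagate distance d=7): x=45/22 (≈2.0455) theta=-3/22 (≈-0.1364)
After 4 (thin lens f=48): x=45/22 (≈2.0455) theta=-63/352 (≈-0.1790)
After 5 (propagate distance d=23): x=-729/352 (≈-2.0710) theta=-63/352 (≈-0.1790)
After 6 (thin lens f=19): x=-729/352 (≈-2.0710) theta=-117/1672 (≈-0.0700)
z_focus = -x_out/theta_out = -(-729/352)/(-117/1672) = -1539/52 ≈ -29.5962
Rounded to 4 decimal places: z = -29.5962

Answer: -29.5962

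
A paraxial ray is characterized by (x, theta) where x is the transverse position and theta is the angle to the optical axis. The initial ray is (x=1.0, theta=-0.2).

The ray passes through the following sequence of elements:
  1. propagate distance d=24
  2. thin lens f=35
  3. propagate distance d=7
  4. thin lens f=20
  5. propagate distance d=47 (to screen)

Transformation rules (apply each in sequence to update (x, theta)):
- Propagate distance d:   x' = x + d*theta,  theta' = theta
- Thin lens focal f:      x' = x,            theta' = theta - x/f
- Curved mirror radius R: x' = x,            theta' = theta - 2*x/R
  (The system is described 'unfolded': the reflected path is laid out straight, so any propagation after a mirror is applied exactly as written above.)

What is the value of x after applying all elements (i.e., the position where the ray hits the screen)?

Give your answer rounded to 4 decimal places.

Answer: 1.6969

Derivation:
Initial: x=1.0000 theta=-0.2000
After 1 (propagate distance d=24): x=-3.8000 theta=-0.2000
After 2 (thin lens f=35): x=-3.8000 theta=-16/175 (≈-0.0914)
After 3 (propagate distance d=7): x=-4.4400 theta=-16/175 (≈-0.0914)
After 4 (thin lens f=20): x=-4.4400 theta=457/3500 (≈0.1306)
After 5 (propagate distance d=47 (to screen)): x=5939/3500 (≈1.6969) theta=457/3500 (≈0.1306)
Rounded to 4 decimal places: x = 1.6969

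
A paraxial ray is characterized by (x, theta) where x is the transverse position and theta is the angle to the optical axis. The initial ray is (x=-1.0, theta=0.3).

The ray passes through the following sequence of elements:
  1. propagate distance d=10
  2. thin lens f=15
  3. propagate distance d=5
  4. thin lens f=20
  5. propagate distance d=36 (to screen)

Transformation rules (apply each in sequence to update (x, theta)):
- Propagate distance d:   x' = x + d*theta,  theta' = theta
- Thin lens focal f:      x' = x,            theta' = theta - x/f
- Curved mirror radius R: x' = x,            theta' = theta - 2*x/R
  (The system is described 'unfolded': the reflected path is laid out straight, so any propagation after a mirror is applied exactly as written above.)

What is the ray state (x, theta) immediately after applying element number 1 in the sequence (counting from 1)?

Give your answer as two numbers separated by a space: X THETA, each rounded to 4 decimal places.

Initial: x=-1.0000 theta=0.3000
After 1 (propagate distance d=10): x=2.0000 theta=0.3000
Rounded to 4 decimal places: x = 2.0000, theta = 0.3000

Answer: 2.0000 0.3000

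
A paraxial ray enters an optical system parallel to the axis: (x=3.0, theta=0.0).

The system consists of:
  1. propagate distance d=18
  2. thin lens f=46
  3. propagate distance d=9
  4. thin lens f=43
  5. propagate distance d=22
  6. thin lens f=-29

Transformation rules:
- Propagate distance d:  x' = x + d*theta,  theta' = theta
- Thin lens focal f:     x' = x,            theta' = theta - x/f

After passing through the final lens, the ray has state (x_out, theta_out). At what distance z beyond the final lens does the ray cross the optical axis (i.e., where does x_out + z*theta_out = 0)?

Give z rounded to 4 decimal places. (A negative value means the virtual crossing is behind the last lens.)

Answer: -1.9691

Derivation:
Initial: x=3.0000 theta=0.0000
After 1 (propagate distance d=18): x=3.0000 theta=0.0000
After 2 (thin lens f=46): x=3.0000 theta=-3/46 (≈-0.0652)
After 3 (propagate distance d=9): x=111/46 (≈2.4130) theta=-3/46 (≈-0.0652)
After 4 (thin lens f=43): x=111/46 (≈2.4130) theta=-120/989 (≈-0.1213)
After 5 (propagate distance d=22): x=-507/1978 (≈-0.2563) theta=-120/989 (≈-0.1213)
After 6 (thin lens f=-29): x=-507/1978 (≈-0.2563) theta=-7467/57362 (≈-0.1302)
z_focus = -x_out/theta_out = -(-507/1978)/(-7467/57362) = -4901/2489 ≈ -1.9691
Rounded to 4 decimal places: z = -1.9691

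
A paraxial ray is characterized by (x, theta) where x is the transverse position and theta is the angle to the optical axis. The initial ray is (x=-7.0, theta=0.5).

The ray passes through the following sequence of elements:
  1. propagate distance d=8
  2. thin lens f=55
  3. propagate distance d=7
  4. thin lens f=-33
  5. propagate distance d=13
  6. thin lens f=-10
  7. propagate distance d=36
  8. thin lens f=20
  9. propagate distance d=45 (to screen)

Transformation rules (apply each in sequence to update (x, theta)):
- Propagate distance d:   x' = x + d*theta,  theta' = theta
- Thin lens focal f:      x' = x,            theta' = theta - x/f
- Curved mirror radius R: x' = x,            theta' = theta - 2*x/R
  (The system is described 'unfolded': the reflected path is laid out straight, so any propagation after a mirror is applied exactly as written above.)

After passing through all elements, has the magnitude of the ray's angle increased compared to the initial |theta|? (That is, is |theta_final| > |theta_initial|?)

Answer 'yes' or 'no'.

Initial: x=-7.0000 theta=0.5000
After 1 (propagate distance d=8): x=-3.0000 theta=0.5000
After 2 (thin lens f=55): x=-3.0000 theta=61/110 (≈0.5545)
After 3 (propagate distance d=7): x=97/110 (≈0.8818) theta=61/110 (≈0.5545)
After 4 (thin lens f=-33): x=97/110 (≈0.8818) theta=211/363 (≈0.5813)
After 5 (propagate distance d=13): x=30631/3630 (≈8.4383) theta=211/363 (≈0.5813)
After 6 (thin lens f=-10): x=30631/3630 (≈8.4383) theta=51731/36300 (≈1.4251)
After 7 (propagate distance d=36): x=1084313/18150 (≈59.7418) theta=51731/36300 (≈1.4251)
After 8 (thin lens f=20): x=1084313/18150 (≈59.7418) theta=-189001/121000 (≈-1.5620)
After 9 (propagate distance d=45 (to screen)): x=-30631/2904 (≈-10.5479) theta=-189001/121000 (≈-1.5620)
|theta_initial|=0.5000 |theta_final|=189001/121000 (≈1.5620) -> increased

Answer: yes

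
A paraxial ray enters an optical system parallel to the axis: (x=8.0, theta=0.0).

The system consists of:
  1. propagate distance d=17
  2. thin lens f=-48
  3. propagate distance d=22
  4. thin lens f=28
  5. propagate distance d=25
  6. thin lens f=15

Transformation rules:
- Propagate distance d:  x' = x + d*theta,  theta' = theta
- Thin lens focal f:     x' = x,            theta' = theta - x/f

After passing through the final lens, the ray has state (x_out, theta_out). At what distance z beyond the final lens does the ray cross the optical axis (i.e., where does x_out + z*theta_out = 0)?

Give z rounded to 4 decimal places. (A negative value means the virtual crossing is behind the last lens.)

Answer: 8.8636

Derivation:
Initial: x=8.0000 theta=0.0000
After 1 (propagate distance d=17): x=8.0000 theta=0.0000
After 2 (thin lens f=-48): x=8.0000 theta=1/6 (≈0.1667)
After 3 (propagate distance d=22): x=35/3 (≈11.6667) theta=1/6 (≈0.1667)
After 4 (thin lens f=28): x=35/3 (≈11.6667) theta=-0.2500
After 5 (propagate distance d=25): x=65/12 (≈5.4167) theta=-0.2500
After 6 (thin lens f=15): x=65/12 (≈5.4167) theta=-11/18 (≈-0.6111)
z_focus = -x_out/theta_out = -(65/12)/(-11/18) = 195/22 ≈ 8.8636
Rounded to 4 decimal places: z = 8.8636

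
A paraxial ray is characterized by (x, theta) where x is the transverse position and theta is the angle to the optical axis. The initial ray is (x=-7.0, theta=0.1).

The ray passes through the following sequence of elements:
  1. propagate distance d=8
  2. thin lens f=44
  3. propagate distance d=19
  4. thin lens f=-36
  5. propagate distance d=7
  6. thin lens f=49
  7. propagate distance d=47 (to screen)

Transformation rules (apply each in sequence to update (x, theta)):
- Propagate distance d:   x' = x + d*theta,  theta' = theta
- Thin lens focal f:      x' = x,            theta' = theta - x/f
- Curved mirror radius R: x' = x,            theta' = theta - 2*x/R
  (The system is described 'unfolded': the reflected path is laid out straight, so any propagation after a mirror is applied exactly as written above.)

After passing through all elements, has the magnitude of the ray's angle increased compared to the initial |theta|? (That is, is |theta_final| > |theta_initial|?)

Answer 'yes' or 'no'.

Answer: yes

Derivation:
Initial: x=-7.0000 theta=0.1000
After 1 (propagate distance d=8): x=-6.2000 theta=0.1000
After 2 (thin lens f=44): x=-6.2000 theta=53/220 (≈0.2409)
After 3 (propagate distance d=19): x=-357/220 (≈-1.6227) theta=53/220 (≈0.2409)
After 4 (thin lens f=-36): x=-357/220 (≈-1.6227) theta=47/240 (≈0.1958)
After 5 (propagate distance d=7): x=-133/528 (≈-0.2519) theta=47/240 (≈0.1958)
After 6 (thin lens f=49): x=-133/528 (≈-0.2519) theta=619/3080 (≈0.2010)
After 7 (propagate distance d=47 (to screen)): x=169903/18480 (≈9.1939) theta=619/3080 (≈0.2010)
|theta_initial|=0.1000 |theta_final|=619/3080 (≈0.2010) -> increased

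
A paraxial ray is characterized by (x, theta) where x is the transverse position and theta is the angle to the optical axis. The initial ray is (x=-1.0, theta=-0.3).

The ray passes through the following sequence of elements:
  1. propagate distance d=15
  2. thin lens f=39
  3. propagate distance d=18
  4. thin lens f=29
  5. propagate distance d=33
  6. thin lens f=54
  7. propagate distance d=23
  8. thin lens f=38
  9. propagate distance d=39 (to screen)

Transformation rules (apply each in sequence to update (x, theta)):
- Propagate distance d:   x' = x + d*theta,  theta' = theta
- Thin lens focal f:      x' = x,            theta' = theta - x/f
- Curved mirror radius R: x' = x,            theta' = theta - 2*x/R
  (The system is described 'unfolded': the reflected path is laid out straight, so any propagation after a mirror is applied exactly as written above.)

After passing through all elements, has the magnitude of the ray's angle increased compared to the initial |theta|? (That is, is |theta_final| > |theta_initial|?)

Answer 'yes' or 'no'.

Initial: x=-1.0000 theta=-0.3000
After 1 (propagate distance d=15): x=-5.5000 theta=-0.3000
After 2 (thin lens f=39): x=-5.5000 theta=-31/195 (≈-0.1590)
After 3 (propagate distance d=18): x=-1087/130 (≈-8.3615) theta=-31/195 (≈-0.1590)
After 4 (thin lens f=29): x=-1087/130 (≈-8.3615) theta=1463/11310 (≈0.1294)
After 5 (propagate distance d=33): x=-1543/377 (≈-4.0928) theta=1463/11310 (≈0.1294)
After 6 (thin lens f=54): x=-1543/377 (≈-4.0928) theta=10441/50895 (≈0.2051)
After 7 (propagate distance d=23): x=31838/50895 (≈0.6256) theta=10441/50895 (≈0.2051)
After 8 (thin lens f=38): x=31838/50895 (≈0.6256) theta=12164/64467 (≈0.1887)
After 9 (propagate distance d=39 (to screen)): x=7720862/967005 (≈7.9843) theta=12164/64467 (≈0.1887)
|theta_initial|=0.3000 |theta_final|=12164/64467 (≈0.1887) -> not increased

Answer: no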